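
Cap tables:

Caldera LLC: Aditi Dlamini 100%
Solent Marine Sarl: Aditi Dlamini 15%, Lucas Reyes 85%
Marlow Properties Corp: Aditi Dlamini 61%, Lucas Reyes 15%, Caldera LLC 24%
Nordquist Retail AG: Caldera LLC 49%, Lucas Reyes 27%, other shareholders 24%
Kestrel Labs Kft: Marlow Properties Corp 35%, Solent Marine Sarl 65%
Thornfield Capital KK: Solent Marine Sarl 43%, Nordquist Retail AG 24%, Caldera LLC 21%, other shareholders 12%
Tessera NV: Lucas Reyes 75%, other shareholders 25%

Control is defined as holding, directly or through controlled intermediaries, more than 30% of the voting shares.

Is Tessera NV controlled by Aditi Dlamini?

No

Aditi holds 100% of Caldera, so Aditi controls Caldera.
Aditi and Caldera together hold 61% + 24% = 85% of Marlow, so Aditi controls Marlow.
Caldera holds 49% of Nordquist, so Aditi controls Nordquist.
Marlow holds 35% of Kestrel, so Aditi controls Kestrel.
Nordquist and Caldera together hold 24% + 21% = 45% of Thornfield, so Aditi controls Thornfield.
Neither Aditi nor any entity Aditi controls holds any voting interest in Tessera.
So Aditi does not control Tessera.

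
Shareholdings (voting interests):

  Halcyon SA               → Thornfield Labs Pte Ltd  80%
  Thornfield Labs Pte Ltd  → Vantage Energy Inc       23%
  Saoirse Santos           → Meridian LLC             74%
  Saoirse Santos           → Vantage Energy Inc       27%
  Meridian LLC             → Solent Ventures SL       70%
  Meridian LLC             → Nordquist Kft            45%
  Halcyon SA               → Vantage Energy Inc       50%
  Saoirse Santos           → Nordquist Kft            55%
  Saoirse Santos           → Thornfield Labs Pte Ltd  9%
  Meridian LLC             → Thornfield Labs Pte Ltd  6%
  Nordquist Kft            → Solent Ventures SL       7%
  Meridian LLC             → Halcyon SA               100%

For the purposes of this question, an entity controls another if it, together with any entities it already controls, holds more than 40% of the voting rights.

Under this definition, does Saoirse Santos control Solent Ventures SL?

Saoirse holds 74% of Meridian, so Saoirse controls Meridian.
Meridian and Saoirse together hold 45% + 55% = 100% of Nordquist, so Saoirse controls Nordquist.
Meridian and Nordquist together hold 70% + 7% = 77% of Solent, so Saoirse controls Solent.

Yes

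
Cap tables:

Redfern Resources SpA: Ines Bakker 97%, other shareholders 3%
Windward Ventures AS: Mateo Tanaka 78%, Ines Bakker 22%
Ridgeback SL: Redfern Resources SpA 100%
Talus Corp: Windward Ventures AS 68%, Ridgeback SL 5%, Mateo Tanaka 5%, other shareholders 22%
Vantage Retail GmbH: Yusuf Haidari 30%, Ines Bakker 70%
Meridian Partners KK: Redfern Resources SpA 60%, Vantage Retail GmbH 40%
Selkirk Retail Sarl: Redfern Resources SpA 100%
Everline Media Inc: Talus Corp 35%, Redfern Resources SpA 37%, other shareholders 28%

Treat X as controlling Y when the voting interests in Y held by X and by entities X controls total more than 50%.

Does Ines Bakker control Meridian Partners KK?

Ines holds 70% of Vantage, so Ines controls Vantage.
Ines holds 97% of Redfern, so Ines controls Redfern.
Redfern and Vantage together hold 60% + 40% = 100% of Meridian, so Ines controls Meridian.

Yes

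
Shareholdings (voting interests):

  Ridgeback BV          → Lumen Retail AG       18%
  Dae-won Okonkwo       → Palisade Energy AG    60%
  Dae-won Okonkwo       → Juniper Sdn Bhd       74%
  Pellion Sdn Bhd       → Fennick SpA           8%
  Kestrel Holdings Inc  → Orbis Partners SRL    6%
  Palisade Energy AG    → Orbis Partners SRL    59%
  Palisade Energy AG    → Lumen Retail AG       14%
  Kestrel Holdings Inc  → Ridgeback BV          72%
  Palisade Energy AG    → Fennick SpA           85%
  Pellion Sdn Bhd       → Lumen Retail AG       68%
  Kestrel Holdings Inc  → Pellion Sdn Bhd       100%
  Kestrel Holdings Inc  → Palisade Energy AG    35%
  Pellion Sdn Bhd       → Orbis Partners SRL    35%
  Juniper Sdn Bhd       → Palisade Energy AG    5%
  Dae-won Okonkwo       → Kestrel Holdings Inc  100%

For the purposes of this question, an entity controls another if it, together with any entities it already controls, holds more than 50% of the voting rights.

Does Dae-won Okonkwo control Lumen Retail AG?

Yes

Dae-won holds 100% of Kestrel, so Dae-won controls Kestrel.
Kestrel holds 72% of Ridgeback, so Dae-won controls Ridgeback.
Dae-won holds 74% of Juniper, so Dae-won controls Juniper.
Kestrel and Dae-won and Juniper together hold 35% + 60% + 5% = 100% of Palisade, so Dae-won controls Palisade.
Kestrel holds 100% of Pellion, so Dae-won controls Pellion.
Palisade and Pellion and Ridgeback together hold 14% + 68% + 18% = 100% of Lumen, so Dae-won controls Lumen.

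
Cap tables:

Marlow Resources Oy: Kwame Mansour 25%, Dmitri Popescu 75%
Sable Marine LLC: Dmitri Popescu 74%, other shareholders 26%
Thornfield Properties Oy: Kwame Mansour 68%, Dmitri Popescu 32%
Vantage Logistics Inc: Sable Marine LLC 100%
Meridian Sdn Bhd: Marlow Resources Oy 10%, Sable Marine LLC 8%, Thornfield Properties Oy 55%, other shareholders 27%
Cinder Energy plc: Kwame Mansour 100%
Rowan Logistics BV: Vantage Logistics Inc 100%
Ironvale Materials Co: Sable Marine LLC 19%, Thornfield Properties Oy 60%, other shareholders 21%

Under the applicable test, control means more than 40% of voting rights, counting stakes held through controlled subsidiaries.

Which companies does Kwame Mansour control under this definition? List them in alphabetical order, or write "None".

Cinder Energy plc, Ironvale Materials Co, Meridian Sdn Bhd, Thornfield Properties Oy

Kwame holds 68% of Thornfield, so Kwame controls Thornfield.
Thornfield holds 55% of Meridian, so Kwame controls Meridian.
Kwame holds 100% of Cinder, so Kwame controls Cinder.
Thornfield holds 60% of Ironvale, so Kwame controls Ironvale.
No other company's threshold is met.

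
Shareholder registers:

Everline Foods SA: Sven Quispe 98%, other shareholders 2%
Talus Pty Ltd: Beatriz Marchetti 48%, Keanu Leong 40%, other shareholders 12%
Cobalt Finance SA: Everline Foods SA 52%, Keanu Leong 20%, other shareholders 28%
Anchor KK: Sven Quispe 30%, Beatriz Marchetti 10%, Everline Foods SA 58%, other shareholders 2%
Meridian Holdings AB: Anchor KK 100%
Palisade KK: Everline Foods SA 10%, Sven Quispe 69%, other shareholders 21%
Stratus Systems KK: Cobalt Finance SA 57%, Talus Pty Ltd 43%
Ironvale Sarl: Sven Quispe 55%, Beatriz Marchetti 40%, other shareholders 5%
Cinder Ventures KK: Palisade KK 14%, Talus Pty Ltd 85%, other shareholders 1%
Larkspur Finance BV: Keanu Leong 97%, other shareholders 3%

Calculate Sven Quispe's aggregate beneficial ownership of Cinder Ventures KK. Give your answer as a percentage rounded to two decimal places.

Sven reaches Cinder along 2 paths.
Via Everline → Palisade: 98% × 10% × 14% = 1.372%.
Via Palisade: 69% × 14% = 9.66%.
Total: 1.372% + 9.66% = 11.032%.
Rounded: 11.03%.

11.03%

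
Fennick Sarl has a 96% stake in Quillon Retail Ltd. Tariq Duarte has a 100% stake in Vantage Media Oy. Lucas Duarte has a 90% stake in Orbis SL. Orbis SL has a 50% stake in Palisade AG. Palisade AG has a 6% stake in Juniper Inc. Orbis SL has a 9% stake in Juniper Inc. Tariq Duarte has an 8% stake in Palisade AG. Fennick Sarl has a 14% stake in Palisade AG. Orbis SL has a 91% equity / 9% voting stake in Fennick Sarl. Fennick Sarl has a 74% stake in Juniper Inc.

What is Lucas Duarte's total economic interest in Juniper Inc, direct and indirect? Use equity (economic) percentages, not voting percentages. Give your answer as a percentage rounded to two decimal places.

Lucas reaches Juniper along 4 paths.
Via Orbis: 90% × 9% = 8.1%.
Via Orbis → Fennick: 90% × 91% × 74% = 60.606%.
Via Orbis → Fennick → Palisade: 90% × 91% × 14% × 6% = 0.68796%.
Via Orbis → Palisade: 90% × 50% × 6% = 2.7%.
Total: 8.1% + 60.606% + 0.68796% + 2.7% = 72.09396%.
Rounded: 72.09%.

72.09%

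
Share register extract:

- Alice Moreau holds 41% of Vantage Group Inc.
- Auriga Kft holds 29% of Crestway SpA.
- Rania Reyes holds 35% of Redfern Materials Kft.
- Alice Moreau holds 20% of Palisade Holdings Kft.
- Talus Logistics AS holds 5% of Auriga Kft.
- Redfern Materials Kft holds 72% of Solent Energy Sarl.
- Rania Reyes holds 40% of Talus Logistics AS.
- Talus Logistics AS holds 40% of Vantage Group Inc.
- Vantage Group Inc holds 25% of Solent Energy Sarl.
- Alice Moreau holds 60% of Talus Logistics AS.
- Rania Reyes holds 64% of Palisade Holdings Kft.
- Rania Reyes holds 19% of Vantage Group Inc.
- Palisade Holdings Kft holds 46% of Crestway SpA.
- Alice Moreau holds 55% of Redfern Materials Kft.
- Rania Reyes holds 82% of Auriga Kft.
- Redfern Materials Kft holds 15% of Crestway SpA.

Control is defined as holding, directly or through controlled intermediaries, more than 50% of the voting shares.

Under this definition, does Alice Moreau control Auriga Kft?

No

Alice holds 55% of Redfern, so Alice controls Redfern.
Alice holds 60% of Talus, so Alice controls Talus.
Alice and Talus together hold 41% + 40% = 81% of Vantage, so Alice controls Vantage.
Vantage and Redfern together hold 25% + 72% = 97% of Solent, so Alice controls Solent.
In Auriga, Alice's side holds only 5%, not > 50%.
So Alice does not control Auriga.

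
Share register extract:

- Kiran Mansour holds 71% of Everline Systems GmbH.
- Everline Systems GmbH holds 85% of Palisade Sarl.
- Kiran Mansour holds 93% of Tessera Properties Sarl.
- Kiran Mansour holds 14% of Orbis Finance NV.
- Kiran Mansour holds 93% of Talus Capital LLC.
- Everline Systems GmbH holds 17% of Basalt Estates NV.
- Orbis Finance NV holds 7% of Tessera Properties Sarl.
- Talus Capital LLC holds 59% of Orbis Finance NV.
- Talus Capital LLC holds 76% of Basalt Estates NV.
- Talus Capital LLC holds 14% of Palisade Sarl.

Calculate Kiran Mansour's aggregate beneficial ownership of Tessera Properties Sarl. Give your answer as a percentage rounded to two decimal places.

Kiran reaches Tessera along 3 paths.
Via Talus → Orbis: 93% × 59% × 7% = 3.8409%.
Via Orbis: 14% × 7% = 0.98%.
Direct stake: 93% = 93%.
Total: 3.8409% + 0.98% + 93% = 97.8209%.
Rounded: 97.82%.

97.82%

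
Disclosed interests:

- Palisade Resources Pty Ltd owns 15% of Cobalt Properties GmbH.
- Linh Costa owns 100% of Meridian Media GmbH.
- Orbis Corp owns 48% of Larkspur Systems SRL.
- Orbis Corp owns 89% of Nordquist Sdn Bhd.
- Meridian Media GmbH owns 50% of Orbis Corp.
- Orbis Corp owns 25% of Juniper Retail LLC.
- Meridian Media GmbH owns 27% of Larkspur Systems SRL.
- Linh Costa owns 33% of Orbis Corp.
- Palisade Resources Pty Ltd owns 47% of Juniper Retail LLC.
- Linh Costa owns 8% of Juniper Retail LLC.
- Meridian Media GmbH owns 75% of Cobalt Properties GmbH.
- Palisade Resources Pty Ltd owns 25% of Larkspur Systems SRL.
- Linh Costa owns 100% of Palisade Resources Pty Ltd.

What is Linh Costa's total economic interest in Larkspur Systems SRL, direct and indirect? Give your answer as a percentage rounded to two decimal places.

91.84%

Linh reaches Larkspur along 4 paths.
Via Orbis: 33% × 48% = 15.84%.
Via Meridian → Orbis: 100% × 50% × 48% = 24%.
Via Meridian: 100% × 27% = 27%.
Via Palisade: 100% × 25% = 25%.
Total: 15.84% + 24% + 27% + 25% = 91.84%.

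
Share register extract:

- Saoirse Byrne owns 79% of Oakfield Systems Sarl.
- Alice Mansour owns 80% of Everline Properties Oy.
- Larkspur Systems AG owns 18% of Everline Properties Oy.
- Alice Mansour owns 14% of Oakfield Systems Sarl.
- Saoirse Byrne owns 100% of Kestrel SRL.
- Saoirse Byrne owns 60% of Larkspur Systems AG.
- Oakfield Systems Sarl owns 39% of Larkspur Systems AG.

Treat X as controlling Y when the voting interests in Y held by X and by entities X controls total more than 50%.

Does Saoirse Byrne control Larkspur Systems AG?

Saoirse holds 79% of Oakfield, so Saoirse controls Oakfield.
Saoirse and Oakfield together hold 60% + 39% = 99% of Larkspur, so Saoirse controls Larkspur.

Yes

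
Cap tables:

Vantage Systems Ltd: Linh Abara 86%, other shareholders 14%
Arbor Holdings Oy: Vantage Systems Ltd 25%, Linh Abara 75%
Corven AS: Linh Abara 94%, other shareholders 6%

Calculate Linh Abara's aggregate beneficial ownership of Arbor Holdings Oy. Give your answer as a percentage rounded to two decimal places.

96.50%

Linh reaches Arbor along 2 paths.
Via Vantage: 86% × 25% = 21.5%.
Direct stake: 75% = 75%.
Total: 21.5% + 75% = 96.5%.
Rounded: 96.50%.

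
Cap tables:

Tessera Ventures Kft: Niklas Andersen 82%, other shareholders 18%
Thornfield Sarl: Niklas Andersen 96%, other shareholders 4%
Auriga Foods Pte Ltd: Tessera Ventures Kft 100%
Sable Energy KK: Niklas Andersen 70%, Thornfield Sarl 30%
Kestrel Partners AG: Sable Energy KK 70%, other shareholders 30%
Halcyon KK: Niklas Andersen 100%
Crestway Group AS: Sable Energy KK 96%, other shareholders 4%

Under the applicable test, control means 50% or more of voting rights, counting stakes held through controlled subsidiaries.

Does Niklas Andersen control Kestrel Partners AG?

Yes

Niklas holds 96% of Thornfield, so Niklas controls Thornfield.
Niklas and Thornfield together hold 70% + 30% = 100% of Sable, so Niklas controls Sable.
Sable holds 70% of Kestrel, so Niklas controls Kestrel.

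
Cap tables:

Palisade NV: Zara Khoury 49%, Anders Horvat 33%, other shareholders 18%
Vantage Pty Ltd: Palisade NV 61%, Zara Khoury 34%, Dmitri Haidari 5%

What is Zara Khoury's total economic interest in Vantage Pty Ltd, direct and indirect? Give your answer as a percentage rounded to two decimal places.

Zara reaches Vantage along 2 paths.
Via Palisade: 49% × 61% = 29.89%.
Direct stake: 34% = 34%.
Total: 29.89% + 34% = 63.89%.

63.89%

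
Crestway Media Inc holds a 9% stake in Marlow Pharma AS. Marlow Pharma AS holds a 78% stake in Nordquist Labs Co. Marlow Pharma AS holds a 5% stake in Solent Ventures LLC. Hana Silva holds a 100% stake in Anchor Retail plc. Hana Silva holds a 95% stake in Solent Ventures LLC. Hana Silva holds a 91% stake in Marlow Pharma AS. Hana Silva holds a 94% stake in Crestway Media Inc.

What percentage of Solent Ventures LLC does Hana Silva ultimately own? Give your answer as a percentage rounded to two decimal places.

Hana reaches Solent along 3 paths.
Direct stake: 95% = 95%.
Via Marlow: 91% × 5% = 4.55%.
Via Crestway → Marlow: 94% × 9% × 5% = 0.423%.
Total: 95% + 4.55% + 0.423% = 99.973%.
Rounded: 99.97%.

99.97%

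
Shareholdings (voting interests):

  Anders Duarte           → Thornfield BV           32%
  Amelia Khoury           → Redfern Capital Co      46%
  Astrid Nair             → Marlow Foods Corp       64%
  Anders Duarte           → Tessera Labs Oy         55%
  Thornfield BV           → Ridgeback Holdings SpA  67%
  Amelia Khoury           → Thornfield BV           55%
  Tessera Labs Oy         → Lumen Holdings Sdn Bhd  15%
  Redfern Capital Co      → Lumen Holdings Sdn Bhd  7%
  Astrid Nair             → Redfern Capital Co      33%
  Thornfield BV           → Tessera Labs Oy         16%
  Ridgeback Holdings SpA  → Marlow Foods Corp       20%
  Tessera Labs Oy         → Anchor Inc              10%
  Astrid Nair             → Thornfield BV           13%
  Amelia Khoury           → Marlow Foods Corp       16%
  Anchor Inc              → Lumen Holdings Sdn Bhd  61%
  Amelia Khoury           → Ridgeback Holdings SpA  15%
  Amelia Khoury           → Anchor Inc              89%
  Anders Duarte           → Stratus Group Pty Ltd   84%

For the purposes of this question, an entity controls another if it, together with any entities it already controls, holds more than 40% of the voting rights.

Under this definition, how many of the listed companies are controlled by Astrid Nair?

Astrid holds 64% of Marlow, so Astrid controls Marlow.
No other company's threshold is met.
Astrid controls 1 company.

1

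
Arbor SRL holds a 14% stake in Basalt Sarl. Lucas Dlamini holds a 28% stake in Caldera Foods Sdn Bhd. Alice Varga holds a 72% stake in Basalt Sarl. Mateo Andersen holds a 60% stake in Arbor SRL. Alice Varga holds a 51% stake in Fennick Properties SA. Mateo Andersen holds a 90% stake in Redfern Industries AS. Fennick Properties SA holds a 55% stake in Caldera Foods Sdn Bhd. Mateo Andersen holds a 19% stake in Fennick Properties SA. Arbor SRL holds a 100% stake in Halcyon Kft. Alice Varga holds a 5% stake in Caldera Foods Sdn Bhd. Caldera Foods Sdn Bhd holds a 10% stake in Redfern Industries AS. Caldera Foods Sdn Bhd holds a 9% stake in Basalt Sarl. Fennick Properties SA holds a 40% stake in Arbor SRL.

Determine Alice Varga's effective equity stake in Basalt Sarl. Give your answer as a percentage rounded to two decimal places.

Alice reaches Basalt along 4 paths.
Direct stake: 72% = 72%.
Via Fennick → Arbor: 51% × 40% × 14% = 2.856%.
Via Fennick → Caldera: 51% × 55% × 9% = 2.5245%.
Via Caldera: 5% × 9% = 0.45%.
Total: 72% + 2.856% + 2.5245% + 0.45% = 77.8305%.
Rounded: 77.83%.

77.83%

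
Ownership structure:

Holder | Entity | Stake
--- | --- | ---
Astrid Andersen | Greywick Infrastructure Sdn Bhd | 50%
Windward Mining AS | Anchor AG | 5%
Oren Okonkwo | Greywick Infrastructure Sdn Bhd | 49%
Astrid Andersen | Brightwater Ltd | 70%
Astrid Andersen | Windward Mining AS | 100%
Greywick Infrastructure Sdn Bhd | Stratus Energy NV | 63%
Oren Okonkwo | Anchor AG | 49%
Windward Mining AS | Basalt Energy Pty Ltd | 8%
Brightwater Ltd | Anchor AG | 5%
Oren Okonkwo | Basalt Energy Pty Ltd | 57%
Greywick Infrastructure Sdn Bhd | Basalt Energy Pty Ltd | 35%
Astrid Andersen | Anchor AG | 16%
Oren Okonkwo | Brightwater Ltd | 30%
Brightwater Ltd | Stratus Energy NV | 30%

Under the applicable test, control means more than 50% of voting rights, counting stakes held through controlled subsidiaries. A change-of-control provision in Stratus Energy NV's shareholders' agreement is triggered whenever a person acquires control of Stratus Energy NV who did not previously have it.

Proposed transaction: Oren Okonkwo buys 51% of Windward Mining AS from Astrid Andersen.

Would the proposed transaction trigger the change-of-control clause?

The purchase adds only to Oren's holdings (Astrid's stake shrinks), so Oren is the only person who could newly come to control Stratus.
Oren holds 57% of Basalt, so Oren controls Basalt.
Neither Oren nor any entity Oren controls holds any voting interest in Stratus.
So before the transaction, Oren does not control Stratus.
After the purchase, Oren holds 51% of Windward directly, and Astrid's stake falls to 49%.
Oren holds 51% of Windward, so Oren controls Windward.
Oren and Windward together hold 49% + 5% = 54% of Anchor, so Oren controls Anchor.
Oren and Windward together hold 57% + 8% = 65% of Basalt, so Oren controls Basalt.
After the transaction, neither Oren nor any entity Oren controls holds a voting interest in Stratus, so Oren still does not control it.
No new person acquires control, so the clause is not triggered.

No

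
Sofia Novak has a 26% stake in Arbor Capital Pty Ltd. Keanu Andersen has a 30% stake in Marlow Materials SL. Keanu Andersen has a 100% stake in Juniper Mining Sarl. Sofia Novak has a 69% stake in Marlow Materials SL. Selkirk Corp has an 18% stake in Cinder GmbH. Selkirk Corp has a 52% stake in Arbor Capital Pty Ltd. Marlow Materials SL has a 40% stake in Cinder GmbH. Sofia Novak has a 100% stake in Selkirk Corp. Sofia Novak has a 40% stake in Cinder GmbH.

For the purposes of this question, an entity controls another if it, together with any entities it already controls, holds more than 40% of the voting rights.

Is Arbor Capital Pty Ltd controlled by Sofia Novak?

Yes

Sofia holds 100% of Selkirk, so Sofia controls Selkirk.
Sofia and Selkirk together hold 26% + 52% = 78% of Arbor, so Sofia controls Arbor.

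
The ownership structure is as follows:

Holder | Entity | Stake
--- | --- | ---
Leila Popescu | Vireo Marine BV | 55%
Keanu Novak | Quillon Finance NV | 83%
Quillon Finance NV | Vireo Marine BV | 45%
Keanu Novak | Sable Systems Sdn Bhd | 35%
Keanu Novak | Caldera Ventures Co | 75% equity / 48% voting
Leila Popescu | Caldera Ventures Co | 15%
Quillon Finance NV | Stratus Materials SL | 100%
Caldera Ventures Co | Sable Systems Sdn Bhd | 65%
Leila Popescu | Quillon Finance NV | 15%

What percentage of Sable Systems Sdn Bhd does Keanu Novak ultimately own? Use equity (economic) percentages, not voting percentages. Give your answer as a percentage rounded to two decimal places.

Keanu reaches Sable along 2 paths.
Direct stake: 35% = 35%.
Via Caldera: 75% × 65% = 48.75%.
Total: 35% + 48.75% = 83.75%.

83.75%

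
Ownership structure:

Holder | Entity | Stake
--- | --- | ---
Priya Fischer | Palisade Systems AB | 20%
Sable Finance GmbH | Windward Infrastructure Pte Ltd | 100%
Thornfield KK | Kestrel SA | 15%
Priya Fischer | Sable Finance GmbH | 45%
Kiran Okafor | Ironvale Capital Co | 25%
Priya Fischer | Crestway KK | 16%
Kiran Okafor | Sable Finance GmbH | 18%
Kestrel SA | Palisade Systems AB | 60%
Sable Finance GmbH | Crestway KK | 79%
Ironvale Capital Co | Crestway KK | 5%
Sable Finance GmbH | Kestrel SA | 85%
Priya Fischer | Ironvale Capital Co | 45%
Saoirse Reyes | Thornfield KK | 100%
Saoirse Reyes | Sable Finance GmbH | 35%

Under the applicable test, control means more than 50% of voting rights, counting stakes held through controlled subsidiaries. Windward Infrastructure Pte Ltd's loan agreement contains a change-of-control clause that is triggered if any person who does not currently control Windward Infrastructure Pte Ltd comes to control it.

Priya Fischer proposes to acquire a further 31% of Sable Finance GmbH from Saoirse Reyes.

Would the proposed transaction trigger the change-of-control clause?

The purchase adds only to Priya's holdings (Saoirse's stake shrinks), so Priya is the only person who could newly come to control Windward.
Priya's largest direct stake is 45% in Sable, which does not meet the threshold, so Priya controls no company.
Neither Priya nor any entity Priya controls holds any voting interest in Windward.
So before the transaction, Priya does not control Windward.
After the purchase, Priya's direct stake in Sable rises to 45% + 31% = 76%, and Saoirse's stake falls to 4%.
Priya holds 76% of Sable, so Priya controls Sable.
Sable holds 100% of Windward, so Priya controls Windward.
Priya did not control Windward before and does after, so the clause is triggered.

Yes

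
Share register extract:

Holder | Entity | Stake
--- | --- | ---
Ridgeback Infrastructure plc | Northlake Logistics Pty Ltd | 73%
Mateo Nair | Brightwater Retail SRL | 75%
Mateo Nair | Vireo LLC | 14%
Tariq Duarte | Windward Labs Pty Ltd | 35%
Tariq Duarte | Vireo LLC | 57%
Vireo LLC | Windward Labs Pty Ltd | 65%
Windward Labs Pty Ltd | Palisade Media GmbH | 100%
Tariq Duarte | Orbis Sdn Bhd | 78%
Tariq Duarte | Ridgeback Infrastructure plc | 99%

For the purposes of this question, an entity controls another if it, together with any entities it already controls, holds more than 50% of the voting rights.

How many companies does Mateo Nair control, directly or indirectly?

1

Mateo holds 75% of Brightwater, so Mateo controls Brightwater.
No other company's threshold is met.
Mateo controls 1 company.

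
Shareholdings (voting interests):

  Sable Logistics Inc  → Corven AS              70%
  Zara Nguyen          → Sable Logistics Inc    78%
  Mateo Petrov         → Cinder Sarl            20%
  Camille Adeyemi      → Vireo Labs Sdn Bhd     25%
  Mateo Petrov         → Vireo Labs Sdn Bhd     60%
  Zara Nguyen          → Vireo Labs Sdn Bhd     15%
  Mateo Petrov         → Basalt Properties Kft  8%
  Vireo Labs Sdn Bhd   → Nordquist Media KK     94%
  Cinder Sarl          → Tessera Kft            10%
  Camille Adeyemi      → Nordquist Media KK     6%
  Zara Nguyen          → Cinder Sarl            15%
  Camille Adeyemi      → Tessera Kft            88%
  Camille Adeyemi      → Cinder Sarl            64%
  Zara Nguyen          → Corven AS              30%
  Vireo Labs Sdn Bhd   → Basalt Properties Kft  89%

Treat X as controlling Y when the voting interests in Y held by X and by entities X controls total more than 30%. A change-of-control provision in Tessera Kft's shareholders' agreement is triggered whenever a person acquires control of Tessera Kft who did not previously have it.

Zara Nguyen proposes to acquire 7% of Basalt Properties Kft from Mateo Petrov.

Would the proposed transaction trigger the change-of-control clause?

The purchase adds only to Zara's holdings (Mateo's stake shrinks), so Zara is the only person who could newly come to control Tessera.
Zara holds 78% of Sable, so Zara controls Sable.
Sable and Zara together hold 70% + 30% = 100% of Corven, so Zara controls Corven.
Neither Zara nor any entity Zara controls holds any voting interest in Tessera.
So before the transaction, Zara does not control Tessera.
After the purchase, Zara holds 7% of Basalt directly, and Mateo's stake falls to 1%.
Zara's side now holds 7% of Basalt, not > 30%, so Zara still does not control Basalt.
After the transaction, neither Zara nor any entity Zara controls holds a voting interest in Tessera, so Zara still does not control it.
No new person acquires control, so the clause is not triggered.

No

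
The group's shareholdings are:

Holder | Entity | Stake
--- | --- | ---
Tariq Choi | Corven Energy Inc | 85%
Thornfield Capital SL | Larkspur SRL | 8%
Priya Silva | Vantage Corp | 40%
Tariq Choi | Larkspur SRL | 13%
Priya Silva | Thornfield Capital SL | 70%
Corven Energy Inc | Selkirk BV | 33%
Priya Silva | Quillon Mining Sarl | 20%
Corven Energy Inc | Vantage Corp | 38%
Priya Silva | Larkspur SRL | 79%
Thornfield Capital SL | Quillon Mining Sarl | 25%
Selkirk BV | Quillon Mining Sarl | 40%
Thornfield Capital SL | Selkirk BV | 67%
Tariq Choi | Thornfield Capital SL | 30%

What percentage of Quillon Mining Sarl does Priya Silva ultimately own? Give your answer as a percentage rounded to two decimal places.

56.26%

Priya reaches Quillon along 3 paths.
Via Thornfield: 70% × 25% = 17.5%.
Via Thornfield → Selkirk: 70% × 67% × 40% = 18.76%.
Direct stake: 20% = 20%.
Total: 17.5% + 18.76% + 20% = 56.26%.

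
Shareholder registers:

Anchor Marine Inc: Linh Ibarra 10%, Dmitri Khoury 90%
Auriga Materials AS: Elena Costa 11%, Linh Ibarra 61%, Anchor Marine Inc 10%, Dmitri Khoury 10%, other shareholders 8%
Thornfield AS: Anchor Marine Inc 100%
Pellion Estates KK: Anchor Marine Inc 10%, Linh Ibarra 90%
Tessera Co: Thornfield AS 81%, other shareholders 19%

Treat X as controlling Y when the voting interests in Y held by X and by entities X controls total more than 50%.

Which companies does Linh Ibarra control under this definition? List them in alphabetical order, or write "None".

Auriga Materials AS, Pellion Estates KK

Linh holds 61% of Auriga, so Linh controls Auriga.
Linh holds 90% of Pellion, so Linh controls Pellion.
No other company's threshold is met.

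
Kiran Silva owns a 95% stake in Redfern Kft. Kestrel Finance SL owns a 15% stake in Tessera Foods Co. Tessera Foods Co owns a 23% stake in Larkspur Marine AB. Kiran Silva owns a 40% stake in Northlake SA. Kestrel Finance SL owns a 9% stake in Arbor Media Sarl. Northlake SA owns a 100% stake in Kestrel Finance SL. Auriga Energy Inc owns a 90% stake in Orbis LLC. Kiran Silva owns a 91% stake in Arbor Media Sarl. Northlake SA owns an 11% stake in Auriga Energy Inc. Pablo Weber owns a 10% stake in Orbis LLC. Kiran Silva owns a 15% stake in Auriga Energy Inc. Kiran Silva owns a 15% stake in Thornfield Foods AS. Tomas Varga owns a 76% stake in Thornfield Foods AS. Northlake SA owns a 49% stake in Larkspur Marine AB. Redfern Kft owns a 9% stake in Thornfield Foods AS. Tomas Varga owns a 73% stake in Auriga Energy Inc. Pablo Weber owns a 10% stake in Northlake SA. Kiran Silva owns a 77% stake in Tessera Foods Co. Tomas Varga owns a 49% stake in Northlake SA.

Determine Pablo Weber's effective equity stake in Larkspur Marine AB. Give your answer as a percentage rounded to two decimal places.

Pablo reaches Larkspur along 2 paths.
Via Northlake: 10% × 49% = 4.9%.
Via Northlake → Kestrel → Tessera: 10% × 100% × 15% × 23% = 0.345%.
Total: 4.9% + 0.345% = 5.245%.
Rounded: 5.25%.

5.25%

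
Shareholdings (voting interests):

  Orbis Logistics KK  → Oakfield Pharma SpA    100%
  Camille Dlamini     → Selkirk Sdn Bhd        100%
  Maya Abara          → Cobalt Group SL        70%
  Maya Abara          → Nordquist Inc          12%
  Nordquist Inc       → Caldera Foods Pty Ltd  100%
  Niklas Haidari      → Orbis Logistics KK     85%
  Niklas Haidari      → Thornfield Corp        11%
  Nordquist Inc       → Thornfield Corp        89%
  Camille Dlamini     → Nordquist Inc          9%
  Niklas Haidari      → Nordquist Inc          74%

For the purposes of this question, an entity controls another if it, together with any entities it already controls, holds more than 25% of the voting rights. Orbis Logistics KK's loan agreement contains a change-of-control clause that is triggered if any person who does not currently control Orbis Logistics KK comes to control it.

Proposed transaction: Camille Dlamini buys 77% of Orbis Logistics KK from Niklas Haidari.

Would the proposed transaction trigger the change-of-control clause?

The purchase adds only to Camille's holdings (Niklas's stake shrinks), so Camille is the only person who could newly come to control Orbis.
Camille holds 100% of Selkirk, so Camille controls Selkirk.
Neither Camille nor any entity Camille controls holds any voting interest in Orbis.
So before the transaction, Camille does not control Orbis.
After the purchase, Camille holds 77% of Orbis directly, and Niklas's stake falls to 8%.
Camille holds 77% of Orbis, so Camille controls Orbis.
Camille did not control Orbis before and does after, so the clause is triggered.

Yes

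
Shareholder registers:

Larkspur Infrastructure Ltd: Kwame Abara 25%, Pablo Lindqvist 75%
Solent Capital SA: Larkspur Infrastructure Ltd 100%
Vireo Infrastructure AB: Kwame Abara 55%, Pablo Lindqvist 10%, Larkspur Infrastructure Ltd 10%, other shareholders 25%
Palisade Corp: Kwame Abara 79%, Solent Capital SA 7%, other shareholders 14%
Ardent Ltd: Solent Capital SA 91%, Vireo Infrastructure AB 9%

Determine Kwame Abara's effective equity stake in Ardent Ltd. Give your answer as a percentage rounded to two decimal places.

27.93%

Kwame reaches Ardent along 3 paths.
Via Larkspur → Solent: 25% × 100% × 91% = 22.75%.
Via Vireo: 55% × 9% = 4.95%.
Via Larkspur → Vireo: 25% × 10% × 9% = 0.225%.
Total: 22.75% + 4.95% + 0.225% = 27.925%.
Rounded: 27.93%.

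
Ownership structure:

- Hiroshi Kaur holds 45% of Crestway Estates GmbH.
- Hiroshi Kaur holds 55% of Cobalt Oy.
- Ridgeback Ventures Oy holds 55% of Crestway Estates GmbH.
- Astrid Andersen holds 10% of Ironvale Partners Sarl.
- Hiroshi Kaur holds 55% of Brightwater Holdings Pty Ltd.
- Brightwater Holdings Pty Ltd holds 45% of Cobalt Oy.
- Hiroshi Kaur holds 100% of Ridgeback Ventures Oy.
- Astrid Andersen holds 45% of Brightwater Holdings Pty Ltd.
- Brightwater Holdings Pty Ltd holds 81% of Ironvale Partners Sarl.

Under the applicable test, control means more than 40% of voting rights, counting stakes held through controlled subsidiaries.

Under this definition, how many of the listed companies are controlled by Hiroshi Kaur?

Hiroshi holds 100% of Ridgeback, so Hiroshi controls Ridgeback.
Hiroshi holds 55% of Brightwater, so Hiroshi controls Brightwater.
Hiroshi and Ridgeback together hold 45% + 55% = 100% of Crestway, so Hiroshi controls Crestway.
Brightwater holds 81% of Ironvale, so Hiroshi controls Ironvale.
Brightwater and Hiroshi together hold 45% + 55% = 100% of Cobalt, so Hiroshi controls Cobalt.
Hiroshi controls 5 companies.

5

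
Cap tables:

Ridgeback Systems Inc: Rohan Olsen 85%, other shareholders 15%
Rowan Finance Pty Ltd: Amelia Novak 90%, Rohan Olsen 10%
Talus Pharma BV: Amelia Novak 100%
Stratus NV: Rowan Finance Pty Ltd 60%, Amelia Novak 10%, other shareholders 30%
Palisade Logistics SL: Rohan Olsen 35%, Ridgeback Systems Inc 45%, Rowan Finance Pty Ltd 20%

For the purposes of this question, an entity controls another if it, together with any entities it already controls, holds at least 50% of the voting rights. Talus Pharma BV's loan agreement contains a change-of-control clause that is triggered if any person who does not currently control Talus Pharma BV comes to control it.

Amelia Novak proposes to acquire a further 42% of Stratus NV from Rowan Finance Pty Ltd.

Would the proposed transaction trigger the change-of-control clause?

No

The purchase adds only to Amelia's holdings (Rowan's stake shrinks), so Amelia is the only person who could newly come to control Talus.
Amelia holds 100% of Talus, so Amelia controls Talus.
So Amelia already controls Talus before the transaction.
After the purchase, Amelia's direct stake in Stratus rises to 10% + 42% = 52%, and Rowan's stake falls to 18%.
Amelia controlled Talus already, so this is not a new person acquiring control; every other person's position is unchanged or reduced.
No new person acquires control, so the clause is not triggered.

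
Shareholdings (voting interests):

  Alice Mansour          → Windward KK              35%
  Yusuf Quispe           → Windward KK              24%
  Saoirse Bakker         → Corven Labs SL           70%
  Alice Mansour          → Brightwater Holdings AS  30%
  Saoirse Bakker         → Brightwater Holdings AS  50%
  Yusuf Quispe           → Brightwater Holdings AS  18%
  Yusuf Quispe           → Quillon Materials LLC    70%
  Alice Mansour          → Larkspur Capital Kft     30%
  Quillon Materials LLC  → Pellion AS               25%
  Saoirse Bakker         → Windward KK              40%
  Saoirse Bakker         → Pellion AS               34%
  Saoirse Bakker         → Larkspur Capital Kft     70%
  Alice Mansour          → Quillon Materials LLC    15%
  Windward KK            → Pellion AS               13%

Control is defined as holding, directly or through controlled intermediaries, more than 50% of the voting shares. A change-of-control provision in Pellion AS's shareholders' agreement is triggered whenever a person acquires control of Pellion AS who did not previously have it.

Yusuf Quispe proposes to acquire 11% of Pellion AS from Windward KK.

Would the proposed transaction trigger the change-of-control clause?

No

The purchase adds only to Yusuf's holdings (Windward's stake shrinks), so Yusuf is the only person who could newly come to control Pellion.
Yusuf holds 70% of Quillon, so Yusuf controls Quillon.
In Pellion, Yusuf's side holds only 25%, not > 50%.
So before the transaction, Yusuf does not control Pellion.
After the purchase, Yusuf holds 11% of Pellion directly, and Windward's stake falls to 2%.
After the transaction, Yusuf's side holds 25% + 11% = 36% of Pellion, not > 50%, so Yusuf still does not control Pellion.
No new person acquires control, so the clause is not triggered.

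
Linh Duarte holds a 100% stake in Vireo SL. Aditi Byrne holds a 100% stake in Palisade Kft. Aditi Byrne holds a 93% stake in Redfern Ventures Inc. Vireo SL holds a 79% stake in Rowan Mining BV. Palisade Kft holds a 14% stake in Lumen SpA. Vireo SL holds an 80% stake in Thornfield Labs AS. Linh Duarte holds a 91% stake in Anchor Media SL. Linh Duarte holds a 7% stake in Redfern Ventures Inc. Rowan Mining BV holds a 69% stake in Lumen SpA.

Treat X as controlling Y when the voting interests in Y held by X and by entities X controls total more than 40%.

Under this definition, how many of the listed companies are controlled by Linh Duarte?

Linh holds 91% of Anchor, so Linh controls Anchor.
Linh holds 100% of Vireo, so Linh controls Vireo.
Vireo holds 80% of Thornfield, so Linh controls Thornfield.
Vireo holds 79% of Rowan, so Linh controls Rowan.
Rowan holds 69% of Lumen, so Linh controls Lumen.
No other company's threshold is met.
Linh controls 5 companies.

5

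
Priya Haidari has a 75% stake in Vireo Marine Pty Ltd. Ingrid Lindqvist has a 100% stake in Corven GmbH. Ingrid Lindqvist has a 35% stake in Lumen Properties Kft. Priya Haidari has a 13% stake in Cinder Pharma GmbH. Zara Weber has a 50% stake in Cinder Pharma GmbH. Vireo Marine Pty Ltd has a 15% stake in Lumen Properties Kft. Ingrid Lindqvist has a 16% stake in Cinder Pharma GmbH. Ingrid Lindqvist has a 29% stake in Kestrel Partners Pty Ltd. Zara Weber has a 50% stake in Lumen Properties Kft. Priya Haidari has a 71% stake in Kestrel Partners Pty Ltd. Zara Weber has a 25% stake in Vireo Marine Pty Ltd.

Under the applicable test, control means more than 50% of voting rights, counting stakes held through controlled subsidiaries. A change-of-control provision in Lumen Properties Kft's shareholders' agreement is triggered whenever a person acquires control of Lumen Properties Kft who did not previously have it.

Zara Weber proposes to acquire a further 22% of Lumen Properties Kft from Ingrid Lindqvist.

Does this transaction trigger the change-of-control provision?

Yes

The purchase adds only to Zara's holdings (Ingrid's stake shrinks), so Zara is the only person who could newly come to control Lumen.
Zara's largest direct stake is 50% in Cinder, which does not meet the threshold, so Zara controls no company.
In Lumen, Zara's side holds only 50%, not > 50%.
So before the transaction, Zara does not control Lumen.
After the purchase, Zara's direct stake in Lumen rises to 50% + 22% = 72%, and Ingrid's stake falls to 13%.
Zara holds 72% of Lumen, so Zara controls Lumen.
Zara did not control Lumen before and does after, so the clause is triggered.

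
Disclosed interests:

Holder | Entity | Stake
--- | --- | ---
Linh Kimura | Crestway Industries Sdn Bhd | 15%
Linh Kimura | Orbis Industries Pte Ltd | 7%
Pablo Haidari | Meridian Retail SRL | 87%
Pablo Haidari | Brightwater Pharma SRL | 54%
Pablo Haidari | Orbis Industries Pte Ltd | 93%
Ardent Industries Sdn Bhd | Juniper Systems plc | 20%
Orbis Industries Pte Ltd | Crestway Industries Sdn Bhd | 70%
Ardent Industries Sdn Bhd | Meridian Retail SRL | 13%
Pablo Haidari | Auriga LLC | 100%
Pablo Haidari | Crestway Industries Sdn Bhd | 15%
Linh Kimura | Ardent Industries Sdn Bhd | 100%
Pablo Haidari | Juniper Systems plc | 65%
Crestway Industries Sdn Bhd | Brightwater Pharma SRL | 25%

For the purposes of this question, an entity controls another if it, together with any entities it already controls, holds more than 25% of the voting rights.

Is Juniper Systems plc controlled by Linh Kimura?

Linh holds 100% of Ardent, so Linh controls Ardent.
In Juniper, Linh's side holds only 20%, not > 25%.
So Linh does not control Juniper.

No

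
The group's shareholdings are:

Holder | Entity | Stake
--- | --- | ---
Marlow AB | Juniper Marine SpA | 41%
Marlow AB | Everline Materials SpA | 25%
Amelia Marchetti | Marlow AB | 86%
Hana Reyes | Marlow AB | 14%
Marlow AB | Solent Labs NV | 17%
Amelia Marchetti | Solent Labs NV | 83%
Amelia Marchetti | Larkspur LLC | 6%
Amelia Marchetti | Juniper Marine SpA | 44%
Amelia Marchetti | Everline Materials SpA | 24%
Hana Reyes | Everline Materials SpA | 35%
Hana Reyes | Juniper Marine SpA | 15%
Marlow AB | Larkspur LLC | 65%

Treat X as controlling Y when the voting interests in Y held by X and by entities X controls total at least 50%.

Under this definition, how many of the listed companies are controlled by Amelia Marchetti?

Amelia holds 86% of Marlow, so Amelia controls Marlow.
Amelia and Marlow together hold 6% + 65% = 71% of Larkspur, so Amelia controls Larkspur.
Marlow and Amelia together hold 41% + 44% = 85% of Juniper, so Amelia controls Juniper.
Marlow and Amelia together hold 17% + 83% = 100% of Solent, so Amelia controls Solent.
No other company's threshold is met.
Amelia controls 4 companies.

4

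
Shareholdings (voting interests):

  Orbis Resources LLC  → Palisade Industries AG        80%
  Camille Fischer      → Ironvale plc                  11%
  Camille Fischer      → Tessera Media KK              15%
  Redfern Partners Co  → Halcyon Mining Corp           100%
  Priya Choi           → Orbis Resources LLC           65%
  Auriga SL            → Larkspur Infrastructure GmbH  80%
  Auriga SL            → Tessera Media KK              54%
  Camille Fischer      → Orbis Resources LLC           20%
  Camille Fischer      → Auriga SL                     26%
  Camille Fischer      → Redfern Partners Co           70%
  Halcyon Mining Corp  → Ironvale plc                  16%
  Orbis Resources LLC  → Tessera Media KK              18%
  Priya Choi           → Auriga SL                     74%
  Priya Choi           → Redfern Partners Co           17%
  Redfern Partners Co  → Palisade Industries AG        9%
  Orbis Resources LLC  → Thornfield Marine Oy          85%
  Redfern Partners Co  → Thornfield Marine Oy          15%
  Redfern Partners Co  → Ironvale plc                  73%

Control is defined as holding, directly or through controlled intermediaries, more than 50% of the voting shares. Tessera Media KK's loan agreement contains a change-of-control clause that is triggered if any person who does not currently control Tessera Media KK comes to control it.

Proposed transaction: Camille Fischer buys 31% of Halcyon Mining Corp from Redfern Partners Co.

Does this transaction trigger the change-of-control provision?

The purchase adds only to Camille's holdings (Redfern's stake shrinks), so Camille is the only person who could newly come to control Tessera.
Camille holds 70% of Redfern, so Camille controls Redfern.
Redfern holds 100% of Halcyon, so Camille controls Halcyon.
Camille and Halcyon and Redfern together hold 11% + 16% + 73% = 100% of Ironvale, so Camille controls Ironvale.
In Tessera, Camille's side holds only 15%, not > 50%.
So before the transaction, Camille does not control Tessera.
After the purchase, Camille holds 31% of Halcyon directly, and Redfern's stake falls to 69%.
Redfern and Camille together hold 69% + 31% = 100% of Halcyon, so Camille controls Halcyon.
After the transaction, Camille's side holds 15% of Tessera, not > 50%, so Camille still does not control Tessera.
No new person acquires control, so the clause is not triggered.

No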